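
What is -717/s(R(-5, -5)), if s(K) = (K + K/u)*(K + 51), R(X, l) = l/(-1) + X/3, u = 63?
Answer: -406539/104320 ≈ -3.8970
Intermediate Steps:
R(X, l) = -l + X/3 (R(X, l) = l*(-1) + X*(⅓) = -l + X/3)
s(K) = 64*K*(51 + K)/63 (s(K) = (K + K/63)*(K + 51) = (K + K*(1/63))*(51 + K) = (K + K/63)*(51 + K) = (64*K/63)*(51 + K) = 64*K*(51 + K)/63)
-717/s(R(-5, -5)) = -717*63/(64*(51 + (-1*(-5) + (⅓)*(-5)))*(-1*(-5) + (⅓)*(-5))) = -717*63/(64*(5 - 5/3)*(51 + (5 - 5/3))) = -717*189/(640*(51 + 10/3)) = -717/((64/63)*(10/3)*(163/3)) = -717/104320/567 = -717*567/104320 = -406539/104320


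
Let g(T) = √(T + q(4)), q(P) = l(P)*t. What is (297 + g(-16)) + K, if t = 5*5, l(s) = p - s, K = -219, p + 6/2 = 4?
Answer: 78 + I*√91 ≈ 78.0 + 9.5394*I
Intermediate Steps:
p = 1 (p = -3 + 4 = 1)
l(s) = 1 - s
t = 25
q(P) = 25 - 25*P (q(P) = (1 - P)*25 = 25 - 25*P)
g(T) = √(-75 + T) (g(T) = √(T + (25 - 25*4)) = √(T + (25 - 100)) = √(T - 75) = √(-75 + T))
(297 + g(-16)) + K = (297 + √(-75 - 16)) - 219 = (297 + √(-91)) - 219 = (297 + I*√91) - 219 = 78 + I*√91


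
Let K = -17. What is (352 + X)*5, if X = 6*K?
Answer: 1250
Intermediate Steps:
X = -102 (X = 6*(-17) = -102)
(352 + X)*5 = (352 - 102)*5 = 250*5 = 1250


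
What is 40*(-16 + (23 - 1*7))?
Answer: 0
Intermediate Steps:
40*(-16 + (23 - 1*7)) = 40*(-16 + (23 - 7)) = 40*(-16 + 16) = 40*0 = 0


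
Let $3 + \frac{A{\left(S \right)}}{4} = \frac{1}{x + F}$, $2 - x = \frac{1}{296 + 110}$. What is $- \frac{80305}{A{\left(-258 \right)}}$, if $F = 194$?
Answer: $\frac{6390270375}{953276} \approx 6703.5$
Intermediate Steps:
$x = \frac{811}{406}$ ($x = 2 - \frac{1}{296 + 110} = 2 - \frac{1}{406} = \frac{811}{406} \approx 1.9975$)
$A{\left(S \right)} = - \frac{953276}{79575}$ ($A{\left(S \right)} = -12 + \frac{4}{\frac{811}{406} + 194} = -12 + \frac{4}{\frac{79575}{406}} = -12 + 4 \cdot \frac{406}{79575} = -12 + \frac{1624}{79575} = - \frac{953276}{79575}$)
$- \frac{80305}{A{\left(-258 \right)}} = - \frac{80305}{- \frac{953276}{79575}} = \left(-80305\right) \left(- \frac{79575}{953276}\right) = \frac{6390270375}{953276}$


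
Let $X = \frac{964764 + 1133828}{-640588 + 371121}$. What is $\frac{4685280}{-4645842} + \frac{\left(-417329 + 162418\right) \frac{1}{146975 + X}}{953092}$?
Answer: $- \frac{29474466355381690709839}{29226314461881774081852} \approx -1.0085$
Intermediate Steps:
$X = - \frac{2098592}{269467}$ ($X = \frac{2098592}{-269467} = 2098592 \left(- \frac{1}{269467}\right) = - \frac{2098592}{269467} \approx -7.7879$)
$\frac{4685280}{-4645842} + \frac{\left(-417329 + 162418\right) \frac{1}{146975 + X}}{953092} = \frac{4685280}{-4645842} + \frac{\left(-417329 + 162418\right) \frac{1}{146975 - \frac{2098592}{269467}}}{953092} = 4685280 \left(- \frac{1}{4645842}\right) + - \frac{254911}{\frac{39602813733}{269467}} \cdot \frac{1}{953092} = - \frac{780880}{774307} + \left(-254911\right) \frac{269467}{39602813733} \cdot \frac{1}{953092} = - \frac{780880}{774307} - \frac{68690102437}{37745124946412436} = - \frac{29474466355381690709839}{29226314461881774081852}$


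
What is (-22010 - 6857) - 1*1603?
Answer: -30470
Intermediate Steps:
(-22010 - 6857) - 1*1603 = -28867 - 1603 = -30470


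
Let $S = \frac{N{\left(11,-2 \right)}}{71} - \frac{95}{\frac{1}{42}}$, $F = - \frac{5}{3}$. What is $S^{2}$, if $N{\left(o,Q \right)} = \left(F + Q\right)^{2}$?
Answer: $\frac{6499894161121}{408321} \approx 1.5919 \cdot 10^{7}$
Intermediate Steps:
$F = - \frac{5}{3}$ ($F = \left(-5\right) \frac{1}{3} = - \frac{5}{3} \approx -1.6667$)
$N{\left(o,Q \right)} = \left(- \frac{5}{3} + Q\right)^{2}$
$S = - \frac{2549489}{639}$ ($S = \frac{\frac{1}{9} \left(-5 + 3 \left(-2\right)\right)^{2}}{71} - \frac{95}{\frac{1}{42}} = \frac{\left(-5 - 6\right)^{2}}{9} \cdot \frac{1}{71} - 95 \frac{1}{\frac{1}{42}} = \frac{\left(-11\right)^{2}}{9} \cdot \frac{1}{71} - 3990 = \frac{1}{9} \cdot 121 \cdot \frac{1}{71} - 3990 = \frac{121}{9} \cdot \frac{1}{71} - 3990 = \frac{121}{639} - 3990 = - \frac{2549489}{639} \approx -3989.8$)
$S^{2} = \left(- \frac{2549489}{639}\right)^{2} = \frac{6499894161121}{408321}$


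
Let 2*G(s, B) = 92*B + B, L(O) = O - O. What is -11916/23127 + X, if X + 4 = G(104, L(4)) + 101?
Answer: 743801/7709 ≈ 96.485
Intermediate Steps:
L(O) = 0
G(s, B) = 93*B/2 (G(s, B) = (92*B + B)/2 = (93*B)/2 = 93*B/2)
X = 97 (X = -4 + ((93/2)*0 + 101) = -4 + (0 + 101) = -4 + 101 = 97)
-11916/23127 + X = -11916/23127 + 97 = -11916*1/23127 + 97 = -3972/7709 + 97 = 743801/7709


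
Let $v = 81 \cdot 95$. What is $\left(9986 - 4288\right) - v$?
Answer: $-1997$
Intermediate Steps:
$v = 7695$
$\left(9986 - 4288\right) - v = \left(9986 - 4288\right) - 7695 = 5698 - 7695 = -1997$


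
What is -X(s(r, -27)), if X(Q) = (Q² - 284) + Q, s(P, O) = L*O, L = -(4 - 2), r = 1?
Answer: -2686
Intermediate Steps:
L = -2 (L = -1*2 = -2)
s(P, O) = -2*O
X(Q) = -284 + Q + Q² (X(Q) = (-284 + Q²) + Q = -284 + Q + Q²)
-X(s(r, -27)) = -(-284 - 2*(-27) + (-2*(-27))²) = -(-284 + 54 + 54²) = -(-284 + 54 + 2916) = -1*2686 = -2686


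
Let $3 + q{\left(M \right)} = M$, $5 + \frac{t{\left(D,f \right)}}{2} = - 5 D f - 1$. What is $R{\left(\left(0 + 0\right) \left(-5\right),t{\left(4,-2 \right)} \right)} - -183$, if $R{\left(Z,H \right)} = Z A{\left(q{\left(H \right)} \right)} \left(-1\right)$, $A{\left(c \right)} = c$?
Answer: $183$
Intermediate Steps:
$t{\left(D,f \right)} = -12 - 10 D f$ ($t{\left(D,f \right)} = -10 + 2 \left(- 5 D f - 1\right) = -10 + 2 \left(-1 - 5 D f\right) = -10 - \left(2 + 10 D f\right) = -12 - 10 D f$)
$q{\left(M \right)} = -3 + M$
$R{\left(Z,H \right)} = - Z \left(-3 + H\right)$ ($R{\left(Z,H \right)} = Z \left(-3 + H\right) \left(-1\right) = - Z \left(-3 + H\right)$)
$R{\left(\left(0 + 0\right) \left(-5\right),t{\left(4,-2 \right)} \right)} - -183 = \left(0 + 0\right) \left(-5\right) \left(3 - \left(-12 - 40 \left(-2\right)\right)\right) - -183 = 0 \left(-5\right) \left(3 - \left(-12 + 80\right)\right) + 183 = 0 \left(3 - 68\right) + 183 = 0 \left(-65\right) + 183 = 0 + 183 = 183$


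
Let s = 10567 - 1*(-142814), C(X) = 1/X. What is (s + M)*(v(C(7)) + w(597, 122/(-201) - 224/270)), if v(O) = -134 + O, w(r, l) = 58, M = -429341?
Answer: 146534760/7 ≈ 2.0934e+7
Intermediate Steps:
s = 153381 (s = 10567 + 142814 = 153381)
(s + M)*(v(C(7)) + w(597, 122/(-201) - 224/270)) = (153381 - 429341)*((-134 + 1/7) + 58) = -275960*((-134 + 1/7) + 58) = -275960*(-937/7 + 58) = -275960*(-531/7) = 146534760/7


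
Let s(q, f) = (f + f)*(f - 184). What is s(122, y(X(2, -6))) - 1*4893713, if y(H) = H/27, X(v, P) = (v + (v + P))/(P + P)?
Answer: -64215331793/13122 ≈ -4.8937e+6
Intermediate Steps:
X(v, P) = (P + 2*v)/(2*P) (X(v, P) = (v + (P + v))/((2*P)) = (P + 2*v)*(1/(2*P)) = (P + 2*v)/(2*P))
y(H) = H/27 (y(H) = H*(1/27) = H/27)
s(q, f) = 2*f*(-184 + f) (s(q, f) = (2*f)*(-184 + f) = 2*f*(-184 + f))
s(122, y(X(2, -6))) - 1*4893713 = 2*(((2 + (1/2)*(-6))/(-6))/27)*(-184 + ((2 + (1/2)*(-6))/(-6))/27) - 1*4893713 = 2*((-(2 - 3)/6)/27)*(-184 + (-(2 - 3)/6)/27) - 4893713 = 2*((-1/6*(-1))/27)*(-184 + (-1/6*(-1))/27) - 4893713 = 2*((1/27)*(1/6))*(-184 + (1/27)*(1/6)) - 4893713 = 2*(1/162)*(-184 + 1/162) - 4893713 = 2*(1/162)*(-29807/162) - 4893713 = -29807/13122 - 4893713 = -64215331793/13122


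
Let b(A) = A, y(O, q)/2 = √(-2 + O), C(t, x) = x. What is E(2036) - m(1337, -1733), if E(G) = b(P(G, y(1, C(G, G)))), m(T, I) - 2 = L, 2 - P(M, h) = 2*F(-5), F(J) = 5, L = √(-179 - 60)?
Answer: -10 - I*√239 ≈ -10.0 - 15.46*I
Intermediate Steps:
L = I*√239 (L = √(-239) = I*√239 ≈ 15.46*I)
y(O, q) = 2*√(-2 + O)
P(M, h) = -8 (P(M, h) = 2 - 2*5 = 2 - 1*10 = 2 - 10 = -8)
m(T, I) = 2 + I*√239
E(G) = -8
E(2036) - m(1337, -1733) = -8 - (2 + I*√239) = -8 + (-2 - I*√239) = -10 - I*√239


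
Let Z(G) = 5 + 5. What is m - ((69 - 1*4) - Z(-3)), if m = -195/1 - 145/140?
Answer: -7029/28 ≈ -251.04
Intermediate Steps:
Z(G) = 10
m = -5489/28 (m = -195*1 - 145*1/140 = -195 - 29/28 = -5489/28 ≈ -196.04)
m - ((69 - 1*4) - Z(-3)) = -5489/28 - ((69 - 1*4) - 1*10) = -5489/28 - ((69 - 4) - 10) = -5489/28 - (65 - 10) = -5489/28 - 1*55 = -5489/28 - 55 = -7029/28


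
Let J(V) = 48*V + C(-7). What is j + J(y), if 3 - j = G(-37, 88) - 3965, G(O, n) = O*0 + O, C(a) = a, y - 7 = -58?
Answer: 1550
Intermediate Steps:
y = -51 (y = 7 - 58 = -51)
G(O, n) = O (G(O, n) = 0 + O = O)
J(V) = -7 + 48*V (J(V) = 48*V - 7 = -7 + 48*V)
j = 4005 (j = 3 - (-37 - 3965) = 3 - 1*(-4002) = 3 + 4002 = 4005)
j + J(y) = 4005 + (-7 + 48*(-51)) = 4005 + (-7 - 2448) = 4005 - 2455 = 1550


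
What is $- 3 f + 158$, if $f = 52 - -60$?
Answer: $-178$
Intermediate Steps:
$f = 112$ ($f = 52 + 60 = 112$)
$- 3 f + 158 = \left(-3\right) 112 + 158 = -336 + 158 = -178$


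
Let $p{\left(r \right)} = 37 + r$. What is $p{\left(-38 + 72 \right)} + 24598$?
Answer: $24669$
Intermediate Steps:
$p{\left(-38 + 72 \right)} + 24598 = \left(37 + \left(-38 + 72\right)\right) + 24598 = \left(37 + 34\right) + 24598 = 71 + 24598 = 24669$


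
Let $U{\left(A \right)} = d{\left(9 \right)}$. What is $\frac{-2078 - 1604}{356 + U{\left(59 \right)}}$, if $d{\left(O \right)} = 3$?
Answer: $- \frac{3682}{359} \approx -10.256$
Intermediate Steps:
$U{\left(A \right)} = 3$
$\frac{-2078 - 1604}{356 + U{\left(59 \right)}} = \frac{-2078 - 1604}{356 + 3} = - \frac{3682}{359}$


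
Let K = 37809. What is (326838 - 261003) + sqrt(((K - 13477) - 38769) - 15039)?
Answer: 65835 + 2*I*sqrt(7369) ≈ 65835.0 + 171.69*I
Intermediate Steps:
(326838 - 261003) + sqrt(((K - 13477) - 38769) - 15039) = (326838 - 261003) + sqrt(((37809 - 13477) - 38769) - 15039) = 65835 + sqrt((24332 - 38769) - 15039) = 65835 + sqrt(-14437 - 15039) = 65835 + sqrt(-29476) = 65835 + 2*I*sqrt(7369)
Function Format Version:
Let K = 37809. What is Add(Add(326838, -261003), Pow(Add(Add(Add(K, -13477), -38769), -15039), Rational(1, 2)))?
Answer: Add(65835, Mul(2, I, Pow(7369, Rational(1, 2)))) ≈ Add(65835., Mul(171.69, I))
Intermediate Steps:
Add(Add(326838, -261003), Pow(Add(Add(Add(K, -13477), -38769), -15039), Rational(1, 2))) = Add(Add(326838, -261003), Pow(Add(Add(Add(37809, -13477), -38769), -15039), Rational(1, 2))) = Add(65835, Pow(Add(Add(24332, -38769), -15039), Rational(1, 2))) = Add(65835, Pow(Add(-14437, -15039), Rational(1, 2))) = Add(65835, Pow(-29476, Rational(1, 2))) = Add(65835, Mul(2, I, Pow(7369, Rational(1, 2))))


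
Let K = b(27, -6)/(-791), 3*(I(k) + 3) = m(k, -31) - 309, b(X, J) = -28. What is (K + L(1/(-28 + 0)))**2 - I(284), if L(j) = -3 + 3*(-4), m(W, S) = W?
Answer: 9012589/38307 ≈ 235.27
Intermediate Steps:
L(j) = -15 (L(j) = -3 - 12 = -15)
I(k) = -106 + k/3 (I(k) = -3 + (k - 309)/3 = -3 + (-309 + k)/3 = -3 + (-103 + k/3) = -106 + k/3)
K = 4/113 (K = -28/(-791) = -28*(-1/791) = 4/113 ≈ 0.035398)
(K + L(1/(-28 + 0)))**2 - I(284) = (4/113 - 15)**2 - (-106 + (1/3)*284) = (-1691/113)**2 - (-106 + 284/3) = 2859481/12769 - 1*(-34/3) = 2859481/12769 + 34/3 = 9012589/38307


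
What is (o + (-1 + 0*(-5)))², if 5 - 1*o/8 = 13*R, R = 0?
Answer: 1521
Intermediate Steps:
o = 40 (o = 40 - 104*0 = 40 - 8*0 = 40 + 0 = 40)
(o + (-1 + 0*(-5)))² = (40 + (-1 + 0*(-5)))² = (40 + (-1 + 0))² = (40 - 1)² = 39² = 1521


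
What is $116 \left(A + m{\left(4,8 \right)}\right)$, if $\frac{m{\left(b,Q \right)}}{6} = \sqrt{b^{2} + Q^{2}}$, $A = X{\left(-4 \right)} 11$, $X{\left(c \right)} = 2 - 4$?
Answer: $-2552 + 2784 \sqrt{5} \approx 3673.2$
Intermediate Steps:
$X{\left(c \right)} = -2$
$A = -22$ ($A = \left(-2\right) 11 = -22$)
$m{\left(b,Q \right)} = 6 \sqrt{Q^{2} + b^{2}}$ ($m{\left(b,Q \right)} = 6 \sqrt{b^{2} + Q^{2}} = 6 \sqrt{Q^{2} + b^{2}}$)
$116 \left(A + m{\left(4,8 \right)}\right) = 116 \left(-22 + 6 \sqrt{8^{2} + 4^{2}}\right) = 116 \left(-22 + 6 \sqrt{64 + 16}\right) = 116 \left(-22 + 6 \sqrt{80}\right) = 116 \left(-22 + 6 \cdot 4 \sqrt{5}\right) = 116 \left(-22 + 24 \sqrt{5}\right) = -2552 + 2784 \sqrt{5}$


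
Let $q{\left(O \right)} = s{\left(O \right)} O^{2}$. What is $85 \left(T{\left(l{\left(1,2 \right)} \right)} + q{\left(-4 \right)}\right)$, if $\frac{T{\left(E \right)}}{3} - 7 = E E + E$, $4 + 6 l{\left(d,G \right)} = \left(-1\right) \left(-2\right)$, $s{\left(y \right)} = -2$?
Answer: $- \frac{2975}{3} \approx -991.67$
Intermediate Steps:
$l{\left(d,G \right)} = - \frac{1}{3}$ ($l{\left(d,G \right)} = - \frac{2}{3} + \frac{\left(-1\right) \left(-2\right)}{6} = - \frac{2}{3} + \frac{1}{6} \cdot 2 = - \frac{2}{3} + \frac{1}{3} = - \frac{1}{3}$)
$T{\left(E \right)} = 21 + 3 E + 3 E^{2}$ ($T{\left(E \right)} = 21 + 3 \left(E E + E\right) = 21 + 3 \left(E^{2} + E\right) = 21 + 3 \left(E + E^{2}\right) = 21 + \left(3 E + 3 E^{2}\right) = 21 + 3 E + 3 E^{2}$)
$q{\left(O \right)} = - 2 O^{2}$
$85 \left(T{\left(l{\left(1,2 \right)} \right)} + q{\left(-4 \right)}\right) = 85 \left(\left(21 + 3 \left(- \frac{1}{3}\right) + 3 \left(- \frac{1}{3}\right)^{2}\right) - 2 \left(-4\right)^{2}\right) = 85 \left(\left(21 - 1 + 3 \cdot \frac{1}{9}\right) - 32\right) = 85 \left(\left(21 - 1 + \frac{1}{3}\right) - 32\right) = 85 \left(\frac{61}{3} - 32\right) = 85 \left(- \frac{35}{3}\right) = - \frac{2975}{3}$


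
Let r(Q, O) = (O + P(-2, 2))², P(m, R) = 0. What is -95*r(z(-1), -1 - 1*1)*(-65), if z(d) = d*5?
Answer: 24700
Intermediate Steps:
z(d) = 5*d
r(Q, O) = O² (r(Q, O) = (O + 0)² = O²)
-95*r(z(-1), -1 - 1*1)*(-65) = -95*(-1 - 1*1)²*(-65) = -95*(-1 - 1)²*(-65) = -95*(-2)²*(-65) = -95*4*(-65) = -380*(-65) = 24700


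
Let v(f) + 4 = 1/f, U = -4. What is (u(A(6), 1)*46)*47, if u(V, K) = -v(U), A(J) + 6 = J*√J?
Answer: 18377/2 ≈ 9188.5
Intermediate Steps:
v(f) = -4 + 1/f
A(J) = -6 + J^(3/2) (A(J) = -6 + J*√J = -6 + J^(3/2))
u(V, K) = 17/4 (u(V, K) = -(-4 + 1/(-4)) = -(-4 - ¼) = -1*(-17/4) = 17/4)
(u(A(6), 1)*46)*47 = ((17/4)*46)*47 = (391/2)*47 = 18377/2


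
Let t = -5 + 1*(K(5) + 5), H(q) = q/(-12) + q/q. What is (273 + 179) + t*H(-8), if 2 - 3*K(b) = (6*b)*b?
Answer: 3328/9 ≈ 369.78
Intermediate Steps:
K(b) = ⅔ - 2*b² (K(b) = ⅔ - 6*b*b/3 = ⅔ - 2*b²)
H(q) = 1 - q/12 (H(q) = q*(-1/12) + 1 = -q/12 + 1 = 1 - q/12)
t = -148/3 (t = -5 + 1*((⅔ - 2*5²) + 5) = -5 + 1*((⅔ - 2*25) + 5) = -5 + 1*((⅔ - 50) + 5) = -5 + 1*(-148/3 + 5) = -5 + 1*(-133/3) = -5 - 133/3 = -148/3 ≈ -49.333)
(273 + 179) + t*H(-8) = (273 + 179) - 148*(1 - 1/12*(-8))/3 = 452 - 148*(1 + ⅔)/3 = 452 - 148/3*5/3 = 452 - 740/9 = 3328/9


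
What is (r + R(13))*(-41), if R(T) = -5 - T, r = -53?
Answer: 2911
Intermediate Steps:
(r + R(13))*(-41) = (-53 + (-5 - 1*13))*(-41) = (-53 + (-5 - 13))*(-41) = (-53 - 18)*(-41) = -71*(-41) = 2911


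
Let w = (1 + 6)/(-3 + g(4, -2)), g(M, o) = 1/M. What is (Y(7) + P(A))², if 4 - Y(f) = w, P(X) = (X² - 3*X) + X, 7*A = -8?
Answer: 29855296/290521 ≈ 102.76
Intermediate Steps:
A = -8/7 (A = (⅐)*(-8) = -8/7 ≈ -1.1429)
P(X) = X² - 2*X
w = -28/11 (w = (1 + 6)/(-3 + 1/4) = 7/(-3 + ¼) = 7/(-11/4) = 7*(-4/11) = -28/11 ≈ -2.5455)
Y(f) = 72/11 (Y(f) = 4 - 1*(-28/11) = 4 + 28/11 = 72/11)
(Y(7) + P(A))² = (72/11 - 8*(-2 - 8/7)/7)² = (72/11 - 8/7*(-22/7))² = (72/11 + 176/49)² = (5464/539)² = 29855296/290521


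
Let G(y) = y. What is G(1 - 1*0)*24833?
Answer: 24833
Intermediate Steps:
G(1 - 1*0)*24833 = (1 - 1*0)*24833 = (1 + 0)*24833 = 1*24833 = 24833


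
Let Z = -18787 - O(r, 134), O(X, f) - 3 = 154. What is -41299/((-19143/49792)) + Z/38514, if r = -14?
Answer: 13199713166720/122878917 ≈ 1.0742e+5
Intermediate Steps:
O(X, f) = 157 (O(X, f) = 3 + 154 = 157)
Z = -18944 (Z = -18787 - 1*157 = -18787 - 157 = -18944)
-41299/((-19143/49792)) + Z/38514 = -41299/((-19143/49792)) - 18944/38514 = -41299/((-19143*1/49792)) - 18944*1/38514 = -41299/(-19143/49792) - 9472/19257 = -41299*(-49792/19143) - 9472/19257 = 2056359808/19143 - 9472/19257 = 13199713166720/122878917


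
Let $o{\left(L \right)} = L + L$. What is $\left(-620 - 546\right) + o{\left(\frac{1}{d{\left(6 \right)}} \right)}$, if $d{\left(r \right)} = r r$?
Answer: $- \frac{20987}{18} \approx -1165.9$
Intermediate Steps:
$d{\left(r \right)} = r^{2}$
$o{\left(L \right)} = 2 L$
$\left(-620 - 546\right) + o{\left(\frac{1}{d{\left(6 \right)}} \right)} = \left(-620 - 546\right) + \frac{2}{6^{2}} = -1166 + \frac{2}{36} = -1166 + 2 \cdot \frac{1}{36} = -1166 + \frac{1}{18} = - \frac{20987}{18}$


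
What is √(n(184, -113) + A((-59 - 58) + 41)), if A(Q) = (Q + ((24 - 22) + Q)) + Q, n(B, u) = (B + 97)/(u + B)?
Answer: I*√1119315/71 ≈ 14.901*I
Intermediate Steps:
n(B, u) = (97 + B)/(B + u)
A(Q) = 2 + 3*Q (A(Q) = (Q + (2 + Q)) + Q = (2 + 2*Q) + Q = 2 + 3*Q)
√(n(184, -113) + A((-59 - 58) + 41)) = √((97 + 184)/(184 - 113) + (2 + 3*((-59 - 58) + 41))) = √(281/71 + (2 + 3*(-117 + 41))) = √((1/71)*281 + (2 + 3*(-76))) = √(281/71 + (2 - 228)) = √(281/71 - 226) = √(-15765/71) = I*√1119315/71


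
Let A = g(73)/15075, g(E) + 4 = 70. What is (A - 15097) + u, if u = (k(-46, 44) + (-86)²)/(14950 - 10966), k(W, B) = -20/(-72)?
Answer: -1813191883537/120117600 ≈ -15095.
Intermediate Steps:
g(E) = 66 (g(E) = -4 + 70 = 66)
k(W, B) = 5/18 (k(W, B) = -20*(-1/72) = 5/18)
u = 133133/71712 (u = (5/18 + (-86)²)/(14950 - 10966) = (5/18 + 7396)/3984 = (133133/18)*(1/3984) = 133133/71712 ≈ 1.8565)
A = 22/5025 (A = 66/15075 = 66*(1/15075) = 22/5025 ≈ 0.0043781)
(A - 15097) + u = (22/5025 - 15097) + 133133/71712 = -75862403/5025 + 133133/71712 = -1813191883537/120117600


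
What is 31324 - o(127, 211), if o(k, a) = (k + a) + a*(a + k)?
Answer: -40332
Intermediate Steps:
o(k, a) = a + k + a*(a + k) (o(k, a) = (a + k) + a*(a + k) = a + k + a*(a + k))
31324 - o(127, 211) = 31324 - (211 + 127 + 211² + 211*127) = 31324 - (211 + 127 + 44521 + 26797) = 31324 - 1*71656 = 31324 - 71656 = -40332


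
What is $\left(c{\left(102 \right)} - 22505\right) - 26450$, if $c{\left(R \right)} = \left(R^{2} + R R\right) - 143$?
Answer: $-28290$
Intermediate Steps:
$c{\left(R \right)} = -143 + 2 R^{2}$ ($c{\left(R \right)} = \left(R^{2} + R^{2}\right) - 143 = 2 R^{2} - 143 = -143 + 2 R^{2}$)
$\left(c{\left(102 \right)} - 22505\right) - 26450 = \left(\left(-143 + 2 \cdot 102^{2}\right) - 22505\right) - 26450 = \left(\left(-143 + 2 \cdot 10404\right) - 22505\right) - 26450 = \left(\left(-143 + 20808\right) - 22505\right) - 26450 = \left(20665 - 22505\right) - 26450 = -1840 - 26450 = -28290$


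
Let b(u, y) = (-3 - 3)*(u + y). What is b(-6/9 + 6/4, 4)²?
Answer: 841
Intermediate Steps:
b(u, y) = -6*u - 6*y (b(u, y) = -6*(u + y) = -6*u - 6*y)
b(-6/9 + 6/4, 4)² = (-6*(-6/9 + 6/4) - 6*4)² = (-6*(-6*⅑ + 6*(¼)) - 24)² = (-6*(-⅔ + 3/2) - 24)² = (-6*⅚ - 24)² = (-5 - 24)² = (-29)² = 841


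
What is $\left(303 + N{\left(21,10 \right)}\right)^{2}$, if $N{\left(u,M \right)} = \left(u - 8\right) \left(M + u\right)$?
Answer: $498436$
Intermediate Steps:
$N{\left(u,M \right)} = \left(-8 + u\right) \left(M + u\right)$
$\left(303 + N{\left(21,10 \right)}\right)^{2} = \left(303 + \left(21^{2} - 80 - 168 + 10 \cdot 21\right)\right)^{2} = \left(303 + \left(441 - 80 - 168 + 210\right)\right)^{2} = \left(303 + 403\right)^{2} = 706^{2} = 498436$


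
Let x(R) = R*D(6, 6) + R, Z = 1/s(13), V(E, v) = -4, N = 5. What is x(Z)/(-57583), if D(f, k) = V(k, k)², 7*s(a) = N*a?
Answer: -119/3742895 ≈ -3.1794e-5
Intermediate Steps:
s(a) = 5*a/7 (s(a) = (5*a)/7 = 5*a/7)
Z = 7/65 (Z = 1/((5/7)*13) = 1/(65/7) = 7/65 ≈ 0.10769)
D(f, k) = 16 (D(f, k) = (-4)² = 16)
x(R) = 17*R (x(R) = R*16 + R = 16*R + R = 17*R)
x(Z)/(-57583) = (17*(7/65))/(-57583) = (119/65)*(-1/57583) = -119/3742895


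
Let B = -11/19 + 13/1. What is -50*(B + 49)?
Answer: -58350/19 ≈ -3071.1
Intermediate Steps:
B = 236/19 (B = -11*1/19 + 13*1 = -11/19 + 13 = 236/19 ≈ 12.421)
-50*(B + 49) = -50*(236/19 + 49) = -50*1167/19 = -58350/19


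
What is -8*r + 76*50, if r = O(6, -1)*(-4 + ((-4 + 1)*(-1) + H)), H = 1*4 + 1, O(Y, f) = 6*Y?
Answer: 2648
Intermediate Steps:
H = 5 (H = 4 + 1 = 5)
r = 144 (r = (6*6)*(-4 + ((-4 + 1)*(-1) + 5)) = 36*(-4 + (-3*(-1) + 5)) = 36*(-4 + (3 + 5)) = 36*(-4 + 8) = 36*4 = 144)
-8*r + 76*50 = -8*144 + 76*50 = -1152 + 3800 = 2648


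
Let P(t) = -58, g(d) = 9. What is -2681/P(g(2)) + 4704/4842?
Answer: 2209039/46806 ≈ 47.196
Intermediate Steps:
-2681/P(g(2)) + 4704/4842 = -2681/(-58) + 4704/4842 = -2681*(-1/58) + 4704*(1/4842) = 2681/58 + 784/807 = 2209039/46806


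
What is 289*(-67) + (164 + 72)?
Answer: -19127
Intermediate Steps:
289*(-67) + (164 + 72) = -19363 + 236 = -19127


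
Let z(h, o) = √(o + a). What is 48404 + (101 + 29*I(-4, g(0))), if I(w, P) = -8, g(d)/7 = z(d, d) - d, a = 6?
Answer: 48273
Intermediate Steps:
z(h, o) = √(6 + o) (z(h, o) = √(o + 6) = √(6 + o))
g(d) = -7*d + 7*√(6 + d) (g(d) = 7*(√(6 + d) - d) = -7*d + 7*√(6 + d))
48404 + (101 + 29*I(-4, g(0))) = 48404 + (101 + 29*(-8)) = 48404 + (101 - 232) = 48404 - 131 = 48273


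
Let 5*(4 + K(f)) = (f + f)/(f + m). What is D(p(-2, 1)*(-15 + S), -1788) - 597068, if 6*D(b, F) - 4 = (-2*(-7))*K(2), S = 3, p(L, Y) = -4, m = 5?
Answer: -2985382/5 ≈ -5.9708e+5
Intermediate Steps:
K(f) = -4 + 2*f/(5*(5 + f)) (K(f) = -4 + ((f + f)/(f + 5))/5 = -4 + ((2*f)/(5 + f))/5 = -4 + (2*f/(5 + f))/5 = -4 + 2*f/(5*(5 + f)))
D(b, F) = -42/5 (D(b, F) = 2/3 + ((-2*(-7))*(2*(-50 - 9*2)/(5*(5 + 2))))/6 = 2/3 + (14*((2/5)*(-50 - 18)/7))/6 = 2/3 + (14*((2/5)*(1/7)*(-68)))/6 = 2/3 + (14*(-136/35))/6 = 2/3 + (1/6)*(-272/5) = 2/3 - 136/15 = -42/5)
D(p(-2, 1)*(-15 + S), -1788) - 597068 = -42/5 - 597068 = -2985382/5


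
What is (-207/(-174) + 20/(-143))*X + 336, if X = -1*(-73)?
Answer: 3422395/8294 ≈ 412.63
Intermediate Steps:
X = 73
(-207/(-174) + 20/(-143))*X + 336 = (-207/(-174) + 20/(-143))*73 + 336 = (-207*(-1/174) + 20*(-1/143))*73 + 336 = (69/58 - 20/143)*73 + 336 = (8707/8294)*73 + 336 = 635611/8294 + 336 = 3422395/8294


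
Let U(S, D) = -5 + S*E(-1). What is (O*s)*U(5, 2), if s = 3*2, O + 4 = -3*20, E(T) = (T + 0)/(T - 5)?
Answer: 1600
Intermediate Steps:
E(T) = T/(-5 + T)
U(S, D) = -5 + S/6 (U(S, D) = -5 + S*(-1/(-5 - 1)) = -5 + S*(-1/(-6)) = -5 + S*(-1*(-⅙)) = -5 + S*(⅙) = -5 + S/6)
O = -64 (O = -4 - 3*20 = -4 - 60 = -64)
s = 6
(O*s)*U(5, 2) = (-64*6)*(-5 + (⅙)*5) = -384*(-5 + ⅚) = -384*(-25/6) = 1600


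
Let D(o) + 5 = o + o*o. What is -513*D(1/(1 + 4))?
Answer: 61047/25 ≈ 2441.9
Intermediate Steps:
D(o) = -5 + o + o**2 (D(o) = -5 + (o + o*o) = -5 + (o + o**2) = -5 + o + o**2)
-513*D(1/(1 + 4)) = -513*(-5 + 1/(1 + 4) + (1/(1 + 4))**2) = -513*(-5 + 1/5 + (1/5)**2) = -513*(-5 + 1/5 + 1/25) = -513*(-119/25) = 61047/25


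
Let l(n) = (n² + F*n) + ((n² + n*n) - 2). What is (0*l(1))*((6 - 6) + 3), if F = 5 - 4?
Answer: 0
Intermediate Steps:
F = 1
l(n) = -2 + n + 3*n² (l(n) = (n² + 1*n) + ((n² + n*n) - 2) = (n² + n) + ((n² + n²) - 2) = (n + n²) + (2*n² - 2) = (n + n²) + (-2 + 2*n²) = -2 + n + 3*n²)
(0*l(1))*((6 - 6) + 3) = (0*(-2 + 1 + 3*1²))*((6 - 6) + 3) = (0*(-2 + 1 + 3*1))*(0 + 3) = (0*(-2 + 1 + 3))*3 = (0*2)*3 = 0*3 = 0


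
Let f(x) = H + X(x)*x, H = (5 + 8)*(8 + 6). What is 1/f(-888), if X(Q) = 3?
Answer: -1/2482 ≈ -0.00040290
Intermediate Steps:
H = 182 (H = 13*14 = 182)
f(x) = 182 + 3*x
1/f(-888) = 1/(182 + 3*(-888)) = 1/(182 - 2664) = 1/(-2482) = -1/2482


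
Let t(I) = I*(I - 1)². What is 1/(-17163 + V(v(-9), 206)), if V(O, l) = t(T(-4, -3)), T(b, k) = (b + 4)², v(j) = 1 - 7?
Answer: -1/17163 ≈ -5.8265e-5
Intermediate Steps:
v(j) = -6
T(b, k) = (4 + b)²
t(I) = I*(-1 + I)²
V(O, l) = 0 (V(O, l) = (4 - 4)²*(-1 + (4 - 4)²)² = 0²*(-1 + 0²)² = 0*(-1 + 0)² = 0*(-1)² = 0*1 = 0)
1/(-17163 + V(v(-9), 206)) = 1/(-17163 + 0) = 1/(-17163) = -1/17163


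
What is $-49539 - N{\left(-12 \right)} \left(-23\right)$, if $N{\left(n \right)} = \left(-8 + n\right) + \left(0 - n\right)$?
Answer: $-49723$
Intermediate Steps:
$N{\left(n \right)} = -8$ ($N{\left(n \right)} = \left(-8 + n\right) - n = -8$)
$-49539 - N{\left(-12 \right)} \left(-23\right) = -49539 - \left(-8\right) \left(-23\right) = -49539 - 184 = -49723$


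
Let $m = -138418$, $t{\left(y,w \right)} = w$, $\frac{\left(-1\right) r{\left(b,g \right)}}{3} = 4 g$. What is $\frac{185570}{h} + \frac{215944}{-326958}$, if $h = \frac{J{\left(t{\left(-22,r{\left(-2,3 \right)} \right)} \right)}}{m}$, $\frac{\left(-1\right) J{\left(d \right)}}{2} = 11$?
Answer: $\frac{190870859424598}{163479} \approx 1.1676 \cdot 10^{9}$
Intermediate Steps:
$r{\left(b,g \right)} = - 12 g$ ($r{\left(b,g \right)} = - 3 \cdot 4 g = - 12 g$)
$J{\left(d \right)} = -22$ ($J{\left(d \right)} = \left(-2\right) 11 = -22$)
$h = \frac{11}{69209}$ ($h = - \frac{22}{-138418} = \left(-22\right) \left(- \frac{1}{138418}\right) = \frac{11}{69209} \approx 0.00015894$)
$\frac{185570}{h} + \frac{215944}{-326958} = \frac{185570}{\frac{11}{69209}} + \frac{215944}{-326958} = 185570 \cdot \frac{69209}{11} + 215944 \left(- \frac{1}{326958}\right) = 1167555830 - \frac{107972}{163479} = \frac{190870859424598}{163479}$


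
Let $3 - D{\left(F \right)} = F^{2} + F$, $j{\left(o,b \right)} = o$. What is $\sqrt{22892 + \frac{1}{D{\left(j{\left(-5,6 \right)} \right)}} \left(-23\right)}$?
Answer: $\frac{3 \sqrt{735131}}{17} \approx 151.31$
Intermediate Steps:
$D{\left(F \right)} = 3 - F - F^{2}$ ($D{\left(F \right)} = 3 - \left(F^{2} + F\right) = 3 - \left(F + F^{2}\right) = 3 - F - F^{2}$)
$\sqrt{22892 + \frac{1}{D{\left(j{\left(-5,6 \right)} \right)}} \left(-23\right)} = \sqrt{22892 + \frac{1}{3 - -5 - \left(-5\right)^{2}} \left(-23\right)} = \sqrt{22892 + \frac{1}{3 + 5 - 25} \left(-23\right)} = \sqrt{22892 + \frac{1}{-17} \left(-23\right)} = \sqrt{22892 - - \frac{23}{17}} = \sqrt{22892 + \frac{23}{17}} = \sqrt{\frac{389187}{17}} = \frac{3 \sqrt{735131}}{17}$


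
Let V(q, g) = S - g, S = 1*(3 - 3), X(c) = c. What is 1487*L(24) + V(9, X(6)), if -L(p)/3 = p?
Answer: -107070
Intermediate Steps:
L(p) = -3*p
S = 0 (S = 1*0 = 0)
V(q, g) = -g (V(q, g) = 0 - g = -g)
1487*L(24) + V(9, X(6)) = 1487*(-3*24) - 1*6 = 1487*(-72) - 6 = -107064 - 6 = -107070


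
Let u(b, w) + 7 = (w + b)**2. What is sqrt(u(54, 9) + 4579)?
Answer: 3*sqrt(949) ≈ 92.417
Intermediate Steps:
u(b, w) = -7 + (b + w)**2 (u(b, w) = -7 + (w + b)**2 = -7 + (b + w)**2)
sqrt(u(54, 9) + 4579) = sqrt((-7 + (54 + 9)**2) + 4579) = sqrt((-7 + 63**2) + 4579) = sqrt((-7 + 3969) + 4579) = sqrt(3962 + 4579) = sqrt(8541) = 3*sqrt(949)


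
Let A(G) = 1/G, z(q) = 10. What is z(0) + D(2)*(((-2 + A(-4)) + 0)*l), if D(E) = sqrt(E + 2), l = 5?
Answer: -25/2 ≈ -12.500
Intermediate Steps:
D(E) = sqrt(2 + E)
z(0) + D(2)*(((-2 + A(-4)) + 0)*l) = 10 + sqrt(2 + 2)*(((-2 + 1/(-4)) + 0)*5) = 10 + sqrt(4)*(((-2 - 1/4) + 0)*5) = 10 + 2*((-9/4 + 0)*5) = 10 + 2*(-9/4*5) = 10 + 2*(-45/4) = 10 - 45/2 = -25/2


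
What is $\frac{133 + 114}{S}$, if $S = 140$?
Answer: $\frac{247}{140} \approx 1.7643$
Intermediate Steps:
$\frac{133 + 114}{S} = \frac{133 + 114}{140} = \frac{1}{140} \cdot 247 = \frac{247}{140}$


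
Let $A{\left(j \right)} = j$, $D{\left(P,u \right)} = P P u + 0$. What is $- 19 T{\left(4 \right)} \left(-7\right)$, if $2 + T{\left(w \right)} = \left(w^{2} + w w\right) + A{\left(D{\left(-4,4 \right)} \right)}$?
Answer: $12502$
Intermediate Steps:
$D{\left(P,u \right)} = u P^{2}$ ($D{\left(P,u \right)} = P^{2} u + 0 = u P^{2} + 0 = u P^{2}$)
$T{\left(w \right)} = 62 + 2 w^{2}$ ($T{\left(w \right)} = -2 + \left(\left(w^{2} + w w\right) + 4 \left(-4\right)^{2}\right) = -2 + \left(\left(w^{2} + w^{2}\right) + 4 \cdot 16\right) = -2 + \left(2 w^{2} + 64\right) = -2 + \left(64 + 2 w^{2}\right) = 62 + 2 w^{2}$)
$- 19 T{\left(4 \right)} \left(-7\right) = - 19 \left(62 + 2 \cdot 4^{2}\right) \left(-7\right) = - 19 \left(62 + 2 \cdot 16\right) \left(-7\right) = - 19 \left(62 + 32\right) \left(-7\right) = \left(-19\right) 94 \left(-7\right) = \left(-1786\right) \left(-7\right) = 12502$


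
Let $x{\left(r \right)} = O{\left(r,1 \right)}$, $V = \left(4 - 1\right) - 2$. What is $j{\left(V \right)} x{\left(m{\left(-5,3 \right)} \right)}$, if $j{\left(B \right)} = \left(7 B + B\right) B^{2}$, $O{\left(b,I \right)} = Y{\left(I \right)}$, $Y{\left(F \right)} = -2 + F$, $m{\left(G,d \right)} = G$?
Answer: $-8$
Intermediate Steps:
$V = 1$ ($V = 3 - 2 = 1$)
$O{\left(b,I \right)} = -2 + I$
$x{\left(r \right)} = -1$ ($x{\left(r \right)} = -2 + 1 = -1$)
$j{\left(B \right)} = 8 B^{3}$ ($j{\left(B \right)} = 8 B B^{2} = 8 B^{3}$)
$j{\left(V \right)} x{\left(m{\left(-5,3 \right)} \right)} = 8 \cdot 1^{3} \left(-1\right) = 8 \cdot 1 \left(-1\right) = 8 \left(-1\right) = -8$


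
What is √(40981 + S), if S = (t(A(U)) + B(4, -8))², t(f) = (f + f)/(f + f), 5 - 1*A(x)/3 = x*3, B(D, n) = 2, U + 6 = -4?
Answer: √40990 ≈ 202.46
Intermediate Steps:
U = -10 (U = -6 - 4 = -10)
A(x) = 15 - 9*x (A(x) = 15 - 3*x*3 = 15 - 9*x)
t(f) = 1 (t(f) = (2*f)/((2*f)) = (2*f)*(1/(2*f)) = 1)
S = 9 (S = (1 + 2)² = 3² = 9)
√(40981 + S) = √(40981 + 9) = √40990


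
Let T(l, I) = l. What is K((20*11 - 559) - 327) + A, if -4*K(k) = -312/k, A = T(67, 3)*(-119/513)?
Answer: -297224/18981 ≈ -15.659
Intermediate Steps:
A = -7973/513 (A = 67*(-119/513) = -7973/513 ≈ -15.542)
K(k) = 78/k (K(k) = -(-78)/k = 78/k)
K((20*11 - 559) - 327) + A = 78/((20*11 - 559) - 327) - 7973/513 = 78/((220 - 559) - 327) - 7973/513 = 78/(-339 - 327) - 7973/513 = 78/(-666) - 7973/513 = 78*(-1/666) - 7973/513 = -13/111 - 7973/513 = -297224/18981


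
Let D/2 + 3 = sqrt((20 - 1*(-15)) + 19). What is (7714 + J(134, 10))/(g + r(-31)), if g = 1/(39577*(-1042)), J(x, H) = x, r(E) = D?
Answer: 80081357455302834960/306121395268345271 + 80081357131657326528*sqrt(6)/306121395268345271 ≈ 902.39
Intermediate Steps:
D = -6 + 6*sqrt(6) (D = -6 + 2*sqrt((20 - 1*(-15)) + 19) = -6 + 2*sqrt((20 + 15) + 19) = -6 + 2*sqrt(35 + 19) = -6 + 2*sqrt(54) = -6 + 2*(3*sqrt(6)) = -6 + 6*sqrt(6) ≈ 8.6969)
r(E) = -6 + 6*sqrt(6)
g = -1/41239234 (g = (1/39577)*(-1/1042) = -1/41239234 ≈ -2.4249e-8)
(7714 + J(134, 10))/(g + r(-31)) = (7714 + 134)/(-1/41239234 + (-6 + 6*sqrt(6))) = 7848/(-247435405/41239234 + 6*sqrt(6))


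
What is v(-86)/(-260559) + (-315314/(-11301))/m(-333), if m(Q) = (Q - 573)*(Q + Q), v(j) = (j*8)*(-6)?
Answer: -42142018157/2667786996654 ≈ -0.015797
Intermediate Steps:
v(j) = -48*j (v(j) = (8*j)*(-6) = -48*j)
m(Q) = 2*Q*(-573 + Q) (m(Q) = (-573 + Q)*(2*Q) = 2*Q*(-573 + Q))
v(-86)/(-260559) + (-315314/(-11301))/m(-333) = -48*(-86)/(-260559) + (-315314/(-11301))/((2*(-333)*(-573 - 333))) = 4128*(-1/260559) + (-315314*(-1/11301))/((2*(-333)*(-906))) = -1376/86853 + (315314/11301)/603396 = -1376/86853 + (315314/11301)*(1/603396) = -1376/86853 + 4261/92148354 = -42142018157/2667786996654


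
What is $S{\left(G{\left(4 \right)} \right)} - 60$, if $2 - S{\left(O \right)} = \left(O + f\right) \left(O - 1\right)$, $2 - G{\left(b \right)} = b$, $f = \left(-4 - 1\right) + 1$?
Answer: $-76$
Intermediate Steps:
$f = -4$ ($f = -5 + 1 = -4$)
$G{\left(b \right)} = 2 - b$
$S{\left(O \right)} = 2 - \left(-1 + O\right) \left(-4 + O\right)$ ($S{\left(O \right)} = 2 - \left(O - 4\right) \left(O - 1\right) = 2 - \left(-4 + O\right) \left(-1 + O\right) = 2 - \left(-1 + O\right) \left(-4 + O\right)$)
$S{\left(G{\left(4 \right)} \right)} - 60 = \left(-2 - \left(2 - 4\right)^{2} + 5 \left(2 - 4\right)\right) - 60 = \left(-2 - \left(-2\right)^{2} + 5 \left(-2\right)\right) - 60 = \left(-2 - 4 - 10\right) - 60 = -16 - 60 = -76$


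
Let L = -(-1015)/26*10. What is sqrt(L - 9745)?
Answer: I*sqrt(1580930)/13 ≈ 96.719*I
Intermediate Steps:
L = 5075/13 (L = -(-1015)/26*10 = -29*(-35/26)*10 = (1015/26)*10 = 5075/13 ≈ 390.38)
sqrt(L - 9745) = sqrt(5075/13 - 9745) = sqrt(-121610/13) = I*sqrt(1580930)/13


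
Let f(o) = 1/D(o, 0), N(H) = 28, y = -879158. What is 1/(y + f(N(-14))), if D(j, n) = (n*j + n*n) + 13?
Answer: -13/11429053 ≈ -1.1375e-6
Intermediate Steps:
D(j, n) = 13 + n² + j*n (D(j, n) = (j*n + n²) + 13 = (n² + j*n) + 13 = 13 + n² + j*n)
f(o) = 1/13 (f(o) = 1/(13 + 0² + o*0) = 1/(13 + 0 + 0) = 1/13)
1/(y + f(N(-14))) = 1/(-879158 + 1/13) = 1/(-11429053/13) = -13/11429053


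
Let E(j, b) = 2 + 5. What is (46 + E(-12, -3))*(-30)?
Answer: -1590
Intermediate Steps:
E(j, b) = 7
(46 + E(-12, -3))*(-30) = (46 + 7)*(-30) = 53*(-30) = -1590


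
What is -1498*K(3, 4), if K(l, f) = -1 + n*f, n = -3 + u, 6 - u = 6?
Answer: 19474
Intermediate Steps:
u = 0 (u = 6 - 1*6 = 6 - 6 = 0)
n = -3 (n = -3 + 0 = -3)
K(l, f) = -1 - 3*f
-1498*K(3, 4) = -1498*(-1 - 3*4) = -1498*(-1 - 12) = -1498*(-13) = 19474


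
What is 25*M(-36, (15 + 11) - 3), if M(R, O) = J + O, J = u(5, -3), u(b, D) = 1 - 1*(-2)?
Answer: 650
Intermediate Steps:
u(b, D) = 3 (u(b, D) = 1 + 2 = 3)
J = 3
M(R, O) = 3 + O
25*M(-36, (15 + 11) - 3) = 25*(3 + ((15 + 11) - 3)) = 25*(3 + (26 - 3)) = 25*(3 + 23) = 25*26 = 650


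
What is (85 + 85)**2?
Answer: 28900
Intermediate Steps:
(85 + 85)**2 = 170**2 = 28900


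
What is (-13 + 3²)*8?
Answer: -32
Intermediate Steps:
(-13 + 3²)*8 = (-13 + 9)*8 = -4*8 = -32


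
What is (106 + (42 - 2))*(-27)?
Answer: -3942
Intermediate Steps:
(106 + (42 - 2))*(-27) = (106 + 40)*(-27) = 146*(-27) = -3942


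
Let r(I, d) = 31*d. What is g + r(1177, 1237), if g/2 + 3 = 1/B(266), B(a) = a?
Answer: 5099354/133 ≈ 38341.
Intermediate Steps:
g = -797/133 (g = -6 + 2/266 = -6 + 2*(1/266) = -6 + 1/133 = -797/133 ≈ -5.9925)
g + r(1177, 1237) = -797/133 + 31*1237 = -797/133 + 38347 = 5099354/133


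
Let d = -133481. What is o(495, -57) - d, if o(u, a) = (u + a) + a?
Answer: 133862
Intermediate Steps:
o(u, a) = u + 2*a (o(u, a) = (a + u) + a = u + 2*a)
o(495, -57) - d = (495 + 2*(-57)) - 1*(-133481) = (495 - 114) + 133481 = 381 + 133481 = 133862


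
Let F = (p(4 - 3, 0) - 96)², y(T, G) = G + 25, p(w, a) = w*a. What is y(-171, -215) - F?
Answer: -9406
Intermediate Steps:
p(w, a) = a*w
y(T, G) = 25 + G
F = 9216 (F = (0*(4 - 3) - 96)² = (0*1 - 96)² = (0 - 96)² = (-96)² = 9216)
y(-171, -215) - F = (25 - 215) - 1*9216 = -190 - 9216 = -9406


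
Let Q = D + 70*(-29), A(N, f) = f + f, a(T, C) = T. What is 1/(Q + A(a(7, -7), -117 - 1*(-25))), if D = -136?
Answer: -1/2350 ≈ -0.00042553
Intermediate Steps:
A(N, f) = 2*f
Q = -2166 (Q = -136 + 70*(-29) = -136 - 2030 = -2166)
1/(Q + A(a(7, -7), -117 - 1*(-25))) = 1/(-2166 + 2*(-117 - 1*(-25))) = 1/(-2166 + 2*(-117 + 25)) = 1/(-2166 + 2*(-92)) = 1/(-2166 - 184) = 1/(-2350) = -1/2350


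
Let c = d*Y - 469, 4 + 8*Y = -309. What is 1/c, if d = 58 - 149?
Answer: 8/24731 ≈ 0.00032348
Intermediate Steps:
Y = -313/8 (Y = -½ + (⅛)*(-309) = -½ - 309/8 = -313/8 ≈ -39.125)
d = -91
c = 24731/8 (c = -91*(-313/8) - 469 = 28483/8 - 469 = 24731/8 ≈ 3091.4)
1/c = 1/(24731/8) = 8/24731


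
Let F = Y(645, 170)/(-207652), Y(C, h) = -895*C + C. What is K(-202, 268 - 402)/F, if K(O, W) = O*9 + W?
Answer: -202668352/288315 ≈ -702.94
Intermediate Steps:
Y(C, h) = -894*C
K(O, W) = W + 9*O (K(O, W) = 9*O + W = W + 9*O)
F = 288315/103826 (F = -894*645/(-207652) = -576630*(-1/207652) = 288315/103826 ≈ 2.7769)
K(-202, 268 - 402)/F = ((268 - 402) + 9*(-202))/(288315/103826) = (-134 - 1818)*(103826/288315) = -1952*103826/288315 = -202668352/288315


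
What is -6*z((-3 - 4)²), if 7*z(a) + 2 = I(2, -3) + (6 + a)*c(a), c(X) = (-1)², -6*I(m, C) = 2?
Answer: -316/7 ≈ -45.143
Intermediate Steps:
I(m, C) = -⅓ (I(m, C) = -⅙*2 = -⅓)
c(X) = 1
z(a) = 11/21 + a/7 (z(a) = -2/7 + (-⅓ + (6 + a)*1)/7 = -2/7 + (-⅓ + (6 + a))/7 = -2/7 + (17/3 + a)/7 = -2/7 + (17/21 + a/7) = 11/21 + a/7)
-6*z((-3 - 4)²) = -6*(11/21 + (-3 - 4)²/7) = -6*(11/21 + (⅐)*(-7)²) = -6*(11/21 + (⅐)*49) = -6*(11/21 + 7) = -6*158/21 = -316/7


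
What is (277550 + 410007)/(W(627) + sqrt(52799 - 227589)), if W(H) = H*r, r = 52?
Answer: 1018959474/48327073 - 687557*I*sqrt(174790)/1063195606 ≈ 21.085 - 0.27037*I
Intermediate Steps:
W(H) = 52*H (W(H) = H*52 = 52*H)
(277550 + 410007)/(W(627) + sqrt(52799 - 227589)) = (277550 + 410007)/(52*627 + sqrt(52799 - 227589)) = 687557/(32604 + sqrt(-174790)) = 687557/(32604 + I*sqrt(174790))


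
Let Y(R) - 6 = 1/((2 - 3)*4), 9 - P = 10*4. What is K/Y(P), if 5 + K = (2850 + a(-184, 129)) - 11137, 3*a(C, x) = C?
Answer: -100240/69 ≈ -1452.8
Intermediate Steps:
a(C, x) = C/3
P = -31 (P = 9 - 10*4 = 9 - 1*40 = 9 - 40 = -31)
Y(R) = 23/4 (Y(R) = 6 + 1/((2 - 3)*4) = 6 + 1/(-1*4) = 6 + 1/(-4) = 6 - ¼ = 23/4)
K = -25060/3 (K = -5 + ((2850 + (⅓)*(-184)) - 11137) = -5 + ((2850 - 184/3) - 11137) = -5 + (8366/3 - 11137) = -5 - 25045/3 = -25060/3 ≈ -8353.3)
K/Y(P) = -25060/(3*23/4) = -25060/3*4/23 = -100240/69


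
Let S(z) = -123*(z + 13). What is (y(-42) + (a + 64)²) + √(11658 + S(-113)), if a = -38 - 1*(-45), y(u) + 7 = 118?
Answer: 5152 + 33*√22 ≈ 5306.8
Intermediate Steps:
y(u) = 111 (y(u) = -7 + 118 = 111)
S(z) = -1599 - 123*z (S(z) = -123*(13 + z) = -1599 - 123*z)
a = 7 (a = -38 + 45 = 7)
(y(-42) + (a + 64)²) + √(11658 + S(-113)) = (111 + (7 + 64)²) + √(11658 + (-1599 - 123*(-113))) = (111 + 71²) + √(11658 + (-1599 + 13899)) = (111 + 5041) + √(11658 + 12300) = 5152 + √23958 = 5152 + 33*√22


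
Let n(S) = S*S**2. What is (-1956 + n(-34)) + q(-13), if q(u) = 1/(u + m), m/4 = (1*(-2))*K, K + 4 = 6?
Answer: -1196541/29 ≈ -41260.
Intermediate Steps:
K = 2 (K = -4 + 6 = 2)
n(S) = S**3
m = -16 (m = 4*((1*(-2))*2) = 4*(-2*2) = 4*(-4) = -16)
q(u) = 1/(-16 + u) (q(u) = 1/(u - 16) = 1/(-16 + u))
(-1956 + n(-34)) + q(-13) = (-1956 + (-34)**3) + 1/(-16 - 13) = (-1956 - 39304) + 1/(-29) = -41260 - 1/29 = -1196541/29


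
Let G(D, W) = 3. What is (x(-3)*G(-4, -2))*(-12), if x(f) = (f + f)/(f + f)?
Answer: -36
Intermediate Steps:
x(f) = 1 (x(f) = (2*f)/((2*f)) = (2*f)*(1/(2*f)) = 1)
(x(-3)*G(-4, -2))*(-12) = (1*3)*(-12) = 3*(-12) = -36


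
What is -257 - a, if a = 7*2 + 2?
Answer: -273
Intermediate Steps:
a = 16 (a = 14 + 2 = 16)
-257 - a = -257 - 1*16 = -257 - 16 = -273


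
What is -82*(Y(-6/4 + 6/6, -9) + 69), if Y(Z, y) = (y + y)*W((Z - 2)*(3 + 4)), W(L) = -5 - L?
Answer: 12792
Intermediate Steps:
Y(Z, y) = 2*y*(9 - 7*Z) (Y(Z, y) = (y + y)*(-5 - (Z - 2)*(3 + 4)) = (2*y)*(-5 - (-2 + Z)*7) = (2*y)*(-5 - (-14 + 7*Z)) = (2*y)*(-5 + (14 - 7*Z)) = (2*y)*(9 - 7*Z) = 2*y*(9 - 7*Z))
-82*(Y(-6/4 + 6/6, -9) + 69) = -82*(2*(-9)*(9 - 7*(-6/4 + 6/6)) + 69) = -82*(2*(-9)*(9 - 7*(-6*¼ + 6*(⅙))) + 69) = -82*(2*(-9)*(9 - 7*(-3/2 + 1)) + 69) = -82*(2*(-9)*(9 - 7*(-½)) + 69) = -82*(2*(-9)*(9 + 7/2) + 69) = -82*(2*(-9)*(25/2) + 69) = -82*(-225 + 69) = -82*(-156) = 12792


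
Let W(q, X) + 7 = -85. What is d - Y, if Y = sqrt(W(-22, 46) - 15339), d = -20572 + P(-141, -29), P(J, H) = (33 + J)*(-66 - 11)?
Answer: -12256 - I*sqrt(15431) ≈ -12256.0 - 124.22*I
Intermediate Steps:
P(J, H) = -2541 - 77*J (P(J, H) = (33 + J)*(-77) = -2541 - 77*J)
W(q, X) = -92 (W(q, X) = -7 - 85 = -92)
d = -12256 (d = -20572 + (-2541 - 77*(-141)) = -20572 + (-2541 + 10857) = -20572 + 8316 = -12256)
Y = I*sqrt(15431) (Y = sqrt(-92 - 15339) = sqrt(-15431) = I*sqrt(15431) ≈ 124.22*I)
d - Y = -12256 - I*sqrt(15431)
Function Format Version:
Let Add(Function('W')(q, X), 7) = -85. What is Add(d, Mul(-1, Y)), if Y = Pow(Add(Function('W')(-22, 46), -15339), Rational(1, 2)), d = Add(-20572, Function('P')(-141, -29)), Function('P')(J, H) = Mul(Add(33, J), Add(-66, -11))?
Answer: Add(-12256, Mul(-1, I, Pow(15431, Rational(1, 2)))) ≈ Add(-12256., Mul(-124.22, I))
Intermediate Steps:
Function('P')(J, H) = Add(-2541, Mul(-77, J)) (Function('P')(J, H) = Mul(Add(33, J), -77) = Add(-2541, Mul(-77, J)))
Function('W')(q, X) = -92 (Function('W')(q, X) = Add(-7, -85) = -92)
d = -12256 (d = Add(-20572, Add(-2541, Mul(-77, -141))) = Add(-20572, Add(-2541, 10857)) = Add(-20572, 8316) = -12256)
Y = Mul(I, Pow(15431, Rational(1, 2))) (Y = Pow(Add(-92, -15339), Rational(1, 2)) = Pow(-15431, Rational(1, 2)) = Mul(I, Pow(15431, Rational(1, 2))) ≈ Mul(124.22, I))
Add(d, Mul(-1, Y)) = Add(-12256, Mul(-1, Mul(I, Pow(15431, Rational(1, 2))))) = Add(-12256, Mul(-1, I, Pow(15431, Rational(1, 2))))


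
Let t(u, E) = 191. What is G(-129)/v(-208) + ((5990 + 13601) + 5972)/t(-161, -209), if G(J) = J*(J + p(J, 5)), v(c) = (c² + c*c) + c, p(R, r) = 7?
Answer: 1104802059/8243560 ≈ 134.02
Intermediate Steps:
v(c) = c + 2*c² (v(c) = (c² + c²) + c = 2*c² + c = c + 2*c²)
G(J) = J*(7 + J) (G(J) = J*(J + 7) = J*(7 + J))
G(-129)/v(-208) + ((5990 + 13601) + 5972)/t(-161, -209) = (-129*(7 - 129))/((-208*(1 + 2*(-208)))) + ((5990 + 13601) + 5972)/191 = (-129*(-122))/((-208*(1 - 416))) + (19591 + 5972)*(1/191) = 15738/((-208*(-415))) + 25563*(1/191) = 15738/86320 + 25563/191 = 15738*(1/86320) + 25563/191 = 7869/43160 + 25563/191 = 1104802059/8243560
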